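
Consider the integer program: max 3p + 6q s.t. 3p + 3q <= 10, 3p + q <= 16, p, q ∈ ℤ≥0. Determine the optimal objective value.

(p,q)=(0,3) is feasible, giving 18.
(p,q)=(1,2) is feasible, giving 15.
(p,q)=(0,2) is feasible, giving 12.
Maximum is 18 at (p,q)=(0,3).

18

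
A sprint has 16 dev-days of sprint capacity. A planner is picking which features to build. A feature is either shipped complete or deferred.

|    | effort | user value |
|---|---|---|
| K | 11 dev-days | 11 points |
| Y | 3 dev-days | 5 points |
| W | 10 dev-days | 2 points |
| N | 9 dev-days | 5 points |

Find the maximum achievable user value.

16

K + Y: effort 11 + 3 = 14 ≤ 16, user value 11 + 5 = 16.
K: effort 11 ≤ 16, user value 11.
Y + N: effort 3 + 9 = 12 ≤ 16, user value 5 + 5 = 10.
Best is K and Y with total user value 16.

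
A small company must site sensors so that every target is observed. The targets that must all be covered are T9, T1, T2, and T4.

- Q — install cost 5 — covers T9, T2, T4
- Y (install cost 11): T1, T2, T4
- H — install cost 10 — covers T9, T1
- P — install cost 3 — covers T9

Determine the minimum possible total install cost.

The greedy cost-per-new-target heuristic would pick Q and H for 15, but a cheaper cover exists.
Choose Y and P: together they cover T9, T1, T2, T4 — every target.
Total install cost: 11 + 3 = 14.
No cover costs less than 14.

14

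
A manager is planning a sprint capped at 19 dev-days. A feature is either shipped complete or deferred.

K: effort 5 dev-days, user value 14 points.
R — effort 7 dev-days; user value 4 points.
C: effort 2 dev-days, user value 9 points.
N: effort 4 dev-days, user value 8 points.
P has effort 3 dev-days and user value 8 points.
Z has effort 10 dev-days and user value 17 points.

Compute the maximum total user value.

42

This is an integer program with binary decision variables.
Allowing fractional choices, the relaxed optimum would be about 47.5, but features are indivisible.
C + N + P + Z: effort 2 + 4 + 3 + 10 = 19 ≤ 19, user value 9 + 8 + 8 + 17 = 42.
K + C + Z: effort 5 + 2 + 10 = 17 ≤ 19, user value 14 + 9 + 17 = 40.
Best is C, N, P, and Z with total user value 42.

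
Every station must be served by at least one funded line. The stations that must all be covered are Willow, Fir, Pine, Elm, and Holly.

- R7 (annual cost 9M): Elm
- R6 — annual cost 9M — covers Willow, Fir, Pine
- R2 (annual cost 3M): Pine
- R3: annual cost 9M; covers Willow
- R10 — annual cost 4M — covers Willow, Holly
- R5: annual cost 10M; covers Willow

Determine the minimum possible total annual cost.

22

This is a weighted set-cover instance.
Choose R7, R6, and R10: together they cover Willow, Fir, Pine, Elm, Holly — every station.
Total annual cost: 9 + 9 + 4 = 22.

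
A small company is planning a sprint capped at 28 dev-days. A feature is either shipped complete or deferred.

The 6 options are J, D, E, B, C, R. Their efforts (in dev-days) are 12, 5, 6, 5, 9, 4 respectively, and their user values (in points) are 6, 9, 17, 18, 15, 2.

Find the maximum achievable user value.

59

Take D, E, B, and C: effort 5 + 6 + 5 + 9 = 25 ≤ 28, user value 9 + 17 + 18 + 15 = 59.
No other feasible combination does better.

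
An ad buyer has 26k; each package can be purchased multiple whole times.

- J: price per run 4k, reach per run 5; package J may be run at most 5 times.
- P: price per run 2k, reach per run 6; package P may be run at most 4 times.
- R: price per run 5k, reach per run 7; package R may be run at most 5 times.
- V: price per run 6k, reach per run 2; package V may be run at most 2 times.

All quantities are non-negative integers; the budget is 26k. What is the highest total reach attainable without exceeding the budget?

P has the best ratio (6/2); taking only P gives at most 4×6 = 24 (stopped by the supply cap of 4).
Mixing does better — 2×J, 4×P, and 2×R: price 26 ≤ 26, reach 2·5 + 4·6 + 2·7 = 48.

48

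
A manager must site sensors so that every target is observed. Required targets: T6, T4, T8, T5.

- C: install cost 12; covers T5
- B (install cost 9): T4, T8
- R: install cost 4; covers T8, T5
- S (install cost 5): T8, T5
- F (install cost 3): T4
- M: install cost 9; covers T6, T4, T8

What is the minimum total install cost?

The greedy cost-per-new-target heuristic would pick R, F, and M for 16, but a cheaper cover exists.
Choose R and M: together they cover T6, T4, T8, T5 — every target.
Total install cost: 4 + 9 = 13.
No cover costs less than 13.

13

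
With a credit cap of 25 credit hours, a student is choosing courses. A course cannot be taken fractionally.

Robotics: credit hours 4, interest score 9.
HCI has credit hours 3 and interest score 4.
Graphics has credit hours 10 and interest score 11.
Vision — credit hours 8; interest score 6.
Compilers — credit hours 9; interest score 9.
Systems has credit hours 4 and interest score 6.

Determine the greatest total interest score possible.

Take Robotics, HCI, Graphics, and Systems: credit hours 4 + 3 + 10 + 4 = 21 ≤ 25, interest score 9 + 4 + 11 + 6 = 30.
No feasible combination exceeds this.

30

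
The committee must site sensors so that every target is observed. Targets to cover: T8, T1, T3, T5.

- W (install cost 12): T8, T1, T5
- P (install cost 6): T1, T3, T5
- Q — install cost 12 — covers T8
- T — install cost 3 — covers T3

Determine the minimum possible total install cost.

The greedy cost-per-new-target heuristic would pick P and W for 18, but a cheaper cover exists.
Choose W and T: together they cover T8, T1, T3, T5 — every target.
Total install cost: 12 + 3 = 15.
No cover costs less than 15.

15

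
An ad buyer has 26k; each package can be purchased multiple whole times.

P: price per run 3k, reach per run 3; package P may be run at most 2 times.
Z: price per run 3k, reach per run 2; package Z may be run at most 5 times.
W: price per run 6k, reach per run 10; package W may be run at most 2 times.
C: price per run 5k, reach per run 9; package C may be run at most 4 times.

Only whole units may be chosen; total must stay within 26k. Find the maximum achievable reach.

1×W and 4×C: price 26 ≤ 26, reach 1·10 + 4·9 = 46.
2×P and 4×C: price 26 ≤ 26, reach 2·3 + 4·9 = 42.
Best is 46.

46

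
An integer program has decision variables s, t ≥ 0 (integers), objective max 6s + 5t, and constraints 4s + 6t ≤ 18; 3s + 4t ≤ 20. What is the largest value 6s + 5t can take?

The continuous relaxation peaks at (4.5, 0) with value 27.00; rounding to a feasible lattice point costs some objective.
(s,t)=(4,0) is feasible, giving 24.
(s,t)=(3,1) is feasible, giving 23.
(s,t)=(3,0) is feasible, giving 18.
The best lattice point is (4,0), giving 24.

24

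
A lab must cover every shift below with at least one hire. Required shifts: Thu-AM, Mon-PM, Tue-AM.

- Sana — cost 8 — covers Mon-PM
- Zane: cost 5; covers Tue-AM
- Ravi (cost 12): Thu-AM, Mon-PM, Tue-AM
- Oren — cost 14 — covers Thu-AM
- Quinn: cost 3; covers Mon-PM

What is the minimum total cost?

12

The greedy cost-per-new-shift heuristic would pick Quinn, Zane, and Ravi for 20, but a cheaper cover exists.
Ravi alone covers Thu-AM, Mon-PM, Tue-AM — every shift.
Total cost: 12.
No cover costs less than 12.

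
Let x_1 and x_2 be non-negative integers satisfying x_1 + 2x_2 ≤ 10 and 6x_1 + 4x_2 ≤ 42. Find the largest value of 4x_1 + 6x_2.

34

The continuous relaxation peaks at (5.5, 2.25) with value 35.50; rounding to a feasible lattice point costs some objective.
(x_1,x_2)=(4,3): 1·4+2·3=10≤10, 6·4+4·3=36≤42, objective 34.
(x_1,x_2)=(5,2): 1·5+2·2=9≤10, 6·5+4·2=38≤42, objective 32.
(x_1,x_2)=(6,1): 1·6+2·1=8≤10, 6·6+4·1=40≤42, objective 30.
No feasible integer point exceeds 34.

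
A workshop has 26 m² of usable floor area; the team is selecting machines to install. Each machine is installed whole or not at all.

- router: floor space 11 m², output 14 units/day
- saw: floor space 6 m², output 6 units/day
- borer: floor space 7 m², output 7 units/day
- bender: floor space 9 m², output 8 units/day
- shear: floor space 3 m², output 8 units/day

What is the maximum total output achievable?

30

Take router, bender, and shear: floor space 11 + 9 + 3 = 23 ≤ 26, output 14 + 8 + 8 = 30.
No other feasible combination does better.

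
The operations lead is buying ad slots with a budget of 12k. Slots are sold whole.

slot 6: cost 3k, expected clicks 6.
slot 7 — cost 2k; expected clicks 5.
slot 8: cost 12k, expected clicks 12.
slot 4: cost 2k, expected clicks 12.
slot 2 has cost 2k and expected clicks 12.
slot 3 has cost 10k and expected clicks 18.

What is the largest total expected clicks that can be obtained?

35

slot 4 + slot 3: cost 2 + 10 = 12 ≤ 12, expected clicks 12 + 18 = 30.
slot 6 + slot 7 + slot 4 + slot 2: cost 3 + 2 + 2 + 2 = 9 ≤ 12, expected clicks 6 + 5 + 12 + 12 = 35.
slot 6 + slot 4 + slot 2: cost 3 + 2 + 2 = 7 ≤ 12, expected clicks 6 + 12 + 12 = 30.
Best is slot 6, slot 7, slot 4, and slot 2 with total expected clicks 35.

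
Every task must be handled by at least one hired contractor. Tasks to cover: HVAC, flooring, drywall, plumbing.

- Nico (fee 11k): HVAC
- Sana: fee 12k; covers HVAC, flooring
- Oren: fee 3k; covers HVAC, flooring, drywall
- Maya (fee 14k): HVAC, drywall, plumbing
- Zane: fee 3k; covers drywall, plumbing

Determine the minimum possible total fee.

Choose Oren and Zane: together they cover HVAC, flooring, drywall, plumbing — every task.
Total fee: 3 + 3 = 6.
No cover costs less than 6.

6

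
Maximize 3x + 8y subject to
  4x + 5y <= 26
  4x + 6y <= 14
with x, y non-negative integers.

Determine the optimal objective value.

16

The continuous relaxation peaks at (0, 2.33) with value 18.67; rounding to a feasible lattice point costs some objective.
(x,y)=(0,2): 4·0+5·2=10≤26, 4·0+6·2=12≤14, objective 16.
(x,y)=(1,1): 4·1+5·1=9≤26, 4·1+6·1=10≤14, objective 11.
(x,y)=(0,1): 4·0+5·1=5≤26, 4·0+6·1=6≤14, objective 8.
Maximum is 16 at (x,y)=(0,2).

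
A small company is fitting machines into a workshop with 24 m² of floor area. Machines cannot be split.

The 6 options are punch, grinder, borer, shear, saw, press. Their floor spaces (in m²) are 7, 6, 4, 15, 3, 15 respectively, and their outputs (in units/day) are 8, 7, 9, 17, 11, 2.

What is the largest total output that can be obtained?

Treat it as a binary knapsack problem.
Allowing fractional choices, the relaxed optimum would be about 39.5, but machines are indivisible.
grinder + shear + saw: floor space 6 + 15 + 3 = 24 ≤ 24, output 7 + 17 + 11 = 35.
punch + grinder + borer + saw: floor space 7 + 6 + 4 + 3 = 20 ≤ 24, output 8 + 7 + 9 + 11 = 35.
borer + shear + saw: floor space 4 + 15 + 3 = 22 ≤ 24, output 9 + 17 + 11 = 37.
Best is borer, shear, and saw with total output 37.

37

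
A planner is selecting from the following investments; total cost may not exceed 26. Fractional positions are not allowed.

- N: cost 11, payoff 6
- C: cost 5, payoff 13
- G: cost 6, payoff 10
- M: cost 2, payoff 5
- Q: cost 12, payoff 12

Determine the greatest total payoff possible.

N + C + G + M: cost 11 + 5 + 6 + 2 = 24 ≤ 26, payoff 6 + 13 + 10 + 5 = 34.
C + G + M + Q: cost 5 + 6 + 2 + 12 = 25 ≤ 26, payoff 13 + 10 + 5 + 12 = 40.
C + G + Q: cost 5 + 6 + 12 = 23 ≤ 26, payoff 13 + 10 + 12 = 35.
Best is C, G, M, and Q with total payoff 40.

40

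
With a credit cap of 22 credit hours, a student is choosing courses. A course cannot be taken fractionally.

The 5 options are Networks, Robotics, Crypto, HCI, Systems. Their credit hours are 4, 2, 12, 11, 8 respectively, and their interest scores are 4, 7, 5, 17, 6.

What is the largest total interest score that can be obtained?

30

Networks + Robotics + HCI: credit hours 4 + 2 + 11 = 17 ≤ 22, interest score 4 + 7 + 17 = 28.
Robotics + HCI + Systems: credit hours 2 + 11 + 8 = 21 ≤ 22, interest score 7 + 17 + 6 = 30.
Robotics + HCI: credit hours 2 + 11 = 13 ≤ 22, interest score 7 + 17 = 24.
Best is Robotics, HCI, and Systems with total interest score 30.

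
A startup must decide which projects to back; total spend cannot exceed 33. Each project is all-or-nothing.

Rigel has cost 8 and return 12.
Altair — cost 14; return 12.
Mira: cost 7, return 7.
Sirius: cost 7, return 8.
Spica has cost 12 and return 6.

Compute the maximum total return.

Allowing fractional choices, the relaxed optimum would be about 36.4, but projects are indivisible.
Rigel + Altair + Mira: cost 8 + 14 + 7 = 29 ≤ 33, return 12 + 12 + 7 = 31.
Rigel + Altair + Sirius: cost 8 + 14 + 7 = 29 ≤ 33, return 12 + 12 + 8 = 32.
Rigel + Mira + Sirius: cost 8 + 7 + 7 = 22 ≤ 33, return 12 + 7 + 8 = 27.
Best is Rigel, Altair, and Sirius with total return 32.

32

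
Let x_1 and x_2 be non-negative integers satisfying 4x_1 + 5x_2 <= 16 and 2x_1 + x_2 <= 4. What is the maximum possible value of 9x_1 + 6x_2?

(x_1,x_2)=(1,2): 4·1+5·2=14≤16, 2·1+1·2=4≤4, objective 21.
(x_1,x_2)=(0,3): 4·0+5·3=15≤16, 2·0+1·3=3≤4, objective 18.
(x_1,x_2)=(1,1): 4·1+5·1=9≤16, 2·1+1·1=3≤4, objective 15.
Maximum is 21 at (x_1,x_2)=(1,2).

21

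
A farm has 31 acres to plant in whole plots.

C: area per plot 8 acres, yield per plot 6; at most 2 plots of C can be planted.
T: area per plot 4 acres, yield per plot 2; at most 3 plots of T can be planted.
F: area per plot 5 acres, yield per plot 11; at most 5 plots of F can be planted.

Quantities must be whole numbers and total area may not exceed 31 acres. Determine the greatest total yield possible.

1×T and 5×F: area 29 ≤ 31, yield 1·2 + 5·11 = 57.
5×F: area 25 ≤ 31, yield 5·11 = 55.
Best is 57.

57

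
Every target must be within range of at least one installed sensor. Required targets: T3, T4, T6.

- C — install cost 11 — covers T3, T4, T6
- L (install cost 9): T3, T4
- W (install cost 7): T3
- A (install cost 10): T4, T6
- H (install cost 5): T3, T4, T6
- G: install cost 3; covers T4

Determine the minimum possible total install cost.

5

This is a weighted set-cover instance.
H alone covers T3, T4, T6 — every target.
Total install cost: 5.
No cover costs less than 5.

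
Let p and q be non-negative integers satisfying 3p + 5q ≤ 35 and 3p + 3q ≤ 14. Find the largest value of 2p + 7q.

The continuous relaxation peaks at (0, 4.67) with value 32.67; rounding to a feasible lattice point costs some objective.
(p,q)=(0,4): 3·0+5·4=20≤35, 3·0+3·4=12≤14, objective 28.
(p,q)=(1,3): 3·1+5·3=18≤35, 3·1+3·3=12≤14, objective 23.
(p,q)=(0,3): 3·0+5·3=15≤35, 3·0+3·3=9≤14, objective 21.
Maximum is 28 at (p,q)=(0,4).

28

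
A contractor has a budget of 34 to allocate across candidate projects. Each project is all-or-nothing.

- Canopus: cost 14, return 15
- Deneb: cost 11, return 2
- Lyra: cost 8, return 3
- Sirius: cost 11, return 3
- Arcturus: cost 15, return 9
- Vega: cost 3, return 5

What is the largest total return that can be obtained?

Take Canopus, Arcturus, and Vega: cost 14 + 15 + 3 = 32 ≤ 34, return 15 + 9 + 5 = 29.
No other feasible combination does better.

29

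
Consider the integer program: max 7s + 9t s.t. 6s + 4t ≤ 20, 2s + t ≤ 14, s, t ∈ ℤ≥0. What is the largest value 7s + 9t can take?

45

(s,t)=(0,5): 6·0+4·5=20≤20, 2·0+1·5=5≤14, objective 45.
(s,t)=(0,4): 6·0+4·4=16≤20, 2·0+1·4=4≤14, objective 36.
No feasible integer point exceeds 45.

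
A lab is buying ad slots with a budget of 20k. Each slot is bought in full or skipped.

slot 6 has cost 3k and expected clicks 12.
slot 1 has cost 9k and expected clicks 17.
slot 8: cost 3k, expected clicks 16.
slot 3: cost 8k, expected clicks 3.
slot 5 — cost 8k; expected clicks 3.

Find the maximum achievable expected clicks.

Allowing fractional choices, the relaxed optimum would be about 46.9, but ad slots are indivisible.
slot 1 + slot 8 + slot 3: cost 9 + 3 + 8 = 20 ≤ 20, expected clicks 17 + 16 + 3 = 36.
slot 6 + slot 1 + slot 8: cost 3 + 9 + 3 = 15 ≤ 20, expected clicks 12 + 17 + 16 = 45.
Best is slot 6, slot 1, and slot 8 with total expected clicks 45.

45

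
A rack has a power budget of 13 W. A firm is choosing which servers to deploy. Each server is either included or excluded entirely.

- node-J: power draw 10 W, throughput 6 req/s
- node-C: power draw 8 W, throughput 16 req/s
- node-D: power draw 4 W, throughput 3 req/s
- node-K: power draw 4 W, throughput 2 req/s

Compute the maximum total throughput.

19

This is an integer program with binary decision variables.
node-C + node-D: power draw 8 + 4 = 12 ≤ 13, throughput 16 + 3 = 19.
node-C + node-K: power draw 8 + 4 = 12 ≤ 13, throughput 16 + 2 = 18.
Best is node-C and node-D with total throughput 19.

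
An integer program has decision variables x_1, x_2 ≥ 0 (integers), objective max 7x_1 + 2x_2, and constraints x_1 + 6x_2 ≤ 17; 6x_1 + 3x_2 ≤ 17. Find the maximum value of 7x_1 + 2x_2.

16

Relaxing integrality, the LP optimum is 19.83 at (x_1,x_2) = (2.83, 0), which is not an integer point.
(x_1,x_2)=(2,1): 1·2+6·1=8≤17, 6·2+3·1=15≤17, objective 16.
(x_1,x_2)=(2,0): 1·2+6·0=2≤17, 6·2+3·0=12≤17, objective 14.
Maximum is 16 at (x_1,x_2)=(2,1).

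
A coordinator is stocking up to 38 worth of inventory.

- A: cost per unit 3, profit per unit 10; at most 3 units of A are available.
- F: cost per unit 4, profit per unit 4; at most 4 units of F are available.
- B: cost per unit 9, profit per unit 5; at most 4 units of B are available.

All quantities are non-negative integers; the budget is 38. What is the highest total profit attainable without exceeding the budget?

51

A has the best ratio (10/3); taking only A gives at most 3×10 = 30 (stopped by the supply cap of 3).
Mixing does better — 3×A, 4×F, and 1×B: cost 34 ≤ 38, profit 3·10 + 4·4 + 1·5 = 51.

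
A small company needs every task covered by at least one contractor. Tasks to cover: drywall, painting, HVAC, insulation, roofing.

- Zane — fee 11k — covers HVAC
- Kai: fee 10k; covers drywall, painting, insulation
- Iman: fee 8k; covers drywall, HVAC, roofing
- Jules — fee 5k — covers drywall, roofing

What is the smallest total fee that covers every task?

18

This is an integer covering problem.
Choose Kai and Iman: together they cover drywall, painting, HVAC, insulation, roofing — every task.
Total fee: 10 + 8 = 18.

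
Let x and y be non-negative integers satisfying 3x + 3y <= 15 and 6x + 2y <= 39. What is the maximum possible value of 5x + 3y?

(x,y)=(5,0) is feasible, giving 25.
(x,y)=(4,1) is feasible, giving 23.
No feasible integer point exceeds 25.

25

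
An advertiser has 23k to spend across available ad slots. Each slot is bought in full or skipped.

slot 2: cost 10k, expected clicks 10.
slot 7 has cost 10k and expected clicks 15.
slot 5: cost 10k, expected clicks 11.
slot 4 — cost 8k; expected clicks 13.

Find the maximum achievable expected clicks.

Allowing fractional choices, the relaxed optimum would be about 33.5, but ad slots are indivisible.
slot 7 + slot 4: cost 10 + 8 = 18 ≤ 23, expected clicks 15 + 13 = 28.
slot 2 + slot 7: cost 10 + 10 = 20 ≤ 23, expected clicks 10 + 15 = 25.
slot 7 + slot 5: cost 10 + 10 = 20 ≤ 23, expected clicks 15 + 11 = 26.
Best is slot 7 and slot 4 with total expected clicks 28.

28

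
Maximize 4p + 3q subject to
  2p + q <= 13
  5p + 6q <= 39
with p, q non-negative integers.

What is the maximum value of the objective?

27

(p,q)=(6,1): 2·6+1·1=13≤13, 5·6+6·1=36≤39, objective 27.
(p,q)=(5,2): 2·5+1·2=12≤13, 5·5+6·2=37≤39, objective 26.
No feasible integer point exceeds 27.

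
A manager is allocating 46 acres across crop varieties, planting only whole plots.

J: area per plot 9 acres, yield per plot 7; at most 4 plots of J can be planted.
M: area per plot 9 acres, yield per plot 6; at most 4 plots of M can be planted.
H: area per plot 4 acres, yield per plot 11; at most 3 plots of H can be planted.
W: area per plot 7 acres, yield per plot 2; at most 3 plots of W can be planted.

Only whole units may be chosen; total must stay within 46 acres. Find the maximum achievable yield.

This is a bounded integer knapsack.
H has the best ratio (11/4); taking only H gives at most 3×11 = 33 (stopped by the supply cap of 3).
Mixing does better — 3×J, 3×H, and 1×W: area 46 ≤ 46, yield 3·7 + 3·11 + 1·2 = 56.

56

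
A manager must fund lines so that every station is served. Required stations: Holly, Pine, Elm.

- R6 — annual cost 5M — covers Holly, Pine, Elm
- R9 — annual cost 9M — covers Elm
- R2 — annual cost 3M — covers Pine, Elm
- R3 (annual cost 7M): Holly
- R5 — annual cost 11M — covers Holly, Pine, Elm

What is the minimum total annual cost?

5

This is a weighted set-cover instance.
The greedy cost-per-new-station heuristic would pick R2 and R6 for 8, but a cheaper cover exists.
R6 alone covers Holly, Pine, Elm — every station.
Total annual cost: 5.
No cover costs less than 5.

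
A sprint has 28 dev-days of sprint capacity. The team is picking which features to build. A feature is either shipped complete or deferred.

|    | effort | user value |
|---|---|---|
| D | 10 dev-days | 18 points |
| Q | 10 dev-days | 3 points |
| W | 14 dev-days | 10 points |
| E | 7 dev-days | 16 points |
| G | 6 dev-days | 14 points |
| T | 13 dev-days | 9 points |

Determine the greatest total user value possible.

Take D, E, and G: effort 10 + 7 + 6 = 23 ≤ 28, user value 18 + 16 + 14 = 48.
No other feasible combination does better.

48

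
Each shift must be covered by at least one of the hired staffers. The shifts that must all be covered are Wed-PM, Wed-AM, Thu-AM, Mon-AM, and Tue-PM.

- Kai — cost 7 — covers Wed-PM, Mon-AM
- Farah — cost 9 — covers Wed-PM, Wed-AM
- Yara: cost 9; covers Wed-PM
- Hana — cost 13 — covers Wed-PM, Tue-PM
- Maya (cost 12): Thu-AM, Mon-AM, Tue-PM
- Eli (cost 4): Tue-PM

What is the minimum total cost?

This is a weighted set-cover instance.
Choose Farah and Maya: together they cover Wed-PM, Wed-AM, Thu-AM, Mon-AM, Tue-PM — every shift.
Total cost: 9 + 12 = 21.

21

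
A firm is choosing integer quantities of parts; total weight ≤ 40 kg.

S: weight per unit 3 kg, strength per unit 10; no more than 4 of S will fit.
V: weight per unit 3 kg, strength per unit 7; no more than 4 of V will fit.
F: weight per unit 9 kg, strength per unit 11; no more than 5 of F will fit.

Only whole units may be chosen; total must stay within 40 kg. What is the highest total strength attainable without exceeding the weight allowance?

83

Take 4×S, 3×V, and 2×F: weight 39 ≤ 40, strength 4·10 + 3·7 + 2·11 = 83.
S has the best ratio (10/3) and is taken to its limit of 4; remaining capacity is filled optimally with the others.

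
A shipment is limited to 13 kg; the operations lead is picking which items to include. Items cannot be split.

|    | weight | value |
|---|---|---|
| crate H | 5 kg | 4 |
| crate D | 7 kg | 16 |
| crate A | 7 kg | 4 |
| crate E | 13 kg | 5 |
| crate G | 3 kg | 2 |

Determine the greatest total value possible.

20

Allowing fractional choices, the relaxed optimum would be about 20.7, but items are indivisible.
crate D + crate G: weight 7 + 3 = 10 ≤ 13, value 16 + 2 = 18.
crate H + crate D: weight 5 + 7 = 12 ≤ 13, value 4 + 16 = 20.
Best is crate H and crate D with total value 20.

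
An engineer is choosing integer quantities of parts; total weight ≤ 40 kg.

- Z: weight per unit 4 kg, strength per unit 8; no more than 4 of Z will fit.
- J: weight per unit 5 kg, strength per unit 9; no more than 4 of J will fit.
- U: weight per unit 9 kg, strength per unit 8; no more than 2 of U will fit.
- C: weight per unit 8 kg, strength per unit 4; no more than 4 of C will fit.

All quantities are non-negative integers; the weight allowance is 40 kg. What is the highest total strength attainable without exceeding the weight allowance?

68

This is a bounded integer knapsack.
Take 4×Z and 4×J: weight 36 ≤ 40, strength 4·8 + 4·9 = 68.
Z has the best ratio (8/4) and is taken to its limit of 4; remaining capacity is filled optimally with the others.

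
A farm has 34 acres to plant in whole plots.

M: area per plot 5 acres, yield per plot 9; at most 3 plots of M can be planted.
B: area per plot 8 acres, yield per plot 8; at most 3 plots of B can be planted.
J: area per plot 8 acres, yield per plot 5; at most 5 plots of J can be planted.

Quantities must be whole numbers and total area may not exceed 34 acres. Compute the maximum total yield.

3×M and 2×B: area 31 ≤ 34, yield 3·9 + 2·8 = 43.
2×M and 3×B: area 34 ≤ 34, yield 2·9 + 3·8 = 42.
Best is 43.

43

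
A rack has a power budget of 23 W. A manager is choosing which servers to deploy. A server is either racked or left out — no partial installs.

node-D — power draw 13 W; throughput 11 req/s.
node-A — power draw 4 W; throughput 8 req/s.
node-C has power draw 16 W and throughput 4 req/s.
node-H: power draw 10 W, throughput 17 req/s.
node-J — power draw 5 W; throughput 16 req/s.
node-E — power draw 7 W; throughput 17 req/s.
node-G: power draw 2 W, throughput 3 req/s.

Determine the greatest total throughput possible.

Allowing fractional choices, the relaxed optimum would be about 52.9, but servers are indivisible.
node-A + node-H + node-E + node-G: power draw 4 + 10 + 7 + 2 = 23 ≤ 23, throughput 8 + 17 + 17 + 3 = 45.
node-A + node-J + node-E + node-G: power draw 4 + 5 + 7 + 2 = 18 ≤ 23, throughput 8 + 16 + 17 + 3 = 44.
node-H + node-J + node-E: power draw 10 + 5 + 7 = 22 ≤ 23, throughput 17 + 16 + 17 = 50.
Best is node-H, node-J, and node-E with total throughput 50.

50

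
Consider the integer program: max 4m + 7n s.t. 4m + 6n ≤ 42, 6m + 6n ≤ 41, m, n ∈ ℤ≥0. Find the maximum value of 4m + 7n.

42

Relaxing integrality, the LP optimum is 47.83 at (m,n) = (0, 6.83), which is not an integer point.
(m,n)=(0,6) is feasible, giving 42.
(m,n)=(1,5) is feasible, giving 39.
(m,n)=(0,5) is feasible, giving 35.
Maximum is 42 at (m,n)=(0,6).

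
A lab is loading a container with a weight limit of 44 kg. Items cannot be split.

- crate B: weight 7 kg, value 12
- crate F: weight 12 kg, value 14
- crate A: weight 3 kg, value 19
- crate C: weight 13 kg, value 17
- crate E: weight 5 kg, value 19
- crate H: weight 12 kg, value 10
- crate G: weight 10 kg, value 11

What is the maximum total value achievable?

This is a 0-1 knapsack instance.
crate F + crate A + crate C + crate E + crate G: weight 12 + 3 + 13 + 5 + 10 = 43 ≤ 44, value 14 + 19 + 17 + 19 + 11 = 80.
crate B + crate A + crate C + crate E + crate G: weight 7 + 3 + 13 + 5 + 10 = 38 ≤ 44, value 12 + 19 + 17 + 19 + 11 = 78.
crate B + crate F + crate A + crate C + crate E: weight 7 + 12 + 3 + 13 + 5 = 40 ≤ 44, value 12 + 14 + 19 + 17 + 19 = 81.
Best is crate B, crate F, crate A, crate C, and crate E with total value 81.

81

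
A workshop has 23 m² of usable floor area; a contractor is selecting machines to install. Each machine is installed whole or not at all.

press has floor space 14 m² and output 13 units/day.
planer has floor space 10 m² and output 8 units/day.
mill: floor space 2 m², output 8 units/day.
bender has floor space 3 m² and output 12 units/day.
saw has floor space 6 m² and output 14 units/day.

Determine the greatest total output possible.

Take planer, mill, bender, and saw: floor space 10 + 2 + 3 + 6 = 21 ≤ 23, output 8 + 8 + 12 + 14 = 42.
No other feasible combination does better.

42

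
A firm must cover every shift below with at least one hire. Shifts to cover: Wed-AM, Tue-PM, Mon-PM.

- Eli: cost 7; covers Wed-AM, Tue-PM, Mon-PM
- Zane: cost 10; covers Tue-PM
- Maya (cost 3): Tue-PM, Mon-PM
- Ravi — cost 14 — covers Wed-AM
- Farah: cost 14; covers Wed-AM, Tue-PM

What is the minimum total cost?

7

This is a weighted set-cover instance.
Eli alone covers Wed-AM, Tue-PM, Mon-PM — every shift.
Total cost: 7.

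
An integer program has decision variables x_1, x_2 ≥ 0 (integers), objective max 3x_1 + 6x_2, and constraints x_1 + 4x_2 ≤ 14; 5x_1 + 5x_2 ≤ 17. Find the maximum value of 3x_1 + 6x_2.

18

(x_1,x_2)=(0,3) is feasible, giving 18.
(x_1,x_2)=(1,2) is feasible, giving 15.
(x_1,x_2)=(0,2) is feasible, giving 12.
The best lattice point is (0,3), giving 18.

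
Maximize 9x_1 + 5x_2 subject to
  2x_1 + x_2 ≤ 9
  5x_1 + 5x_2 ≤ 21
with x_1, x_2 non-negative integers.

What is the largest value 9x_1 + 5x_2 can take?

The continuous relaxation peaks at (4.2, 0) with value 37.80; rounding to a feasible lattice point costs some objective.
(x_1,x_2)=(4,0): 2·4+1·0=8≤9, 5·4+5·0=20≤21, objective 36.
(x_1,x_2)=(3,1): 2·3+1·1=7≤9, 5·3+5·1=20≤21, objective 32.
No feasible integer point exceeds 36.

36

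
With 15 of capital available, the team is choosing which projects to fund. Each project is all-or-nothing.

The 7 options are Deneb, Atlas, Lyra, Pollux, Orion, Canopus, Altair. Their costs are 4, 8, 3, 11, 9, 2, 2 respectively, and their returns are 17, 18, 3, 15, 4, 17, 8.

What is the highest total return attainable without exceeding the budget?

52

This is an integer program with binary decision variables.
Allowing fractional choices, the relaxed optimum would be about 57.8, but projects are indivisible.
Atlas + Lyra + Canopus + Altair: cost 8 + 3 + 2 + 2 = 15 ≤ 15, return 18 + 3 + 17 + 8 = 46.
Deneb + Atlas + Canopus: cost 4 + 8 + 2 = 14 ≤ 15, return 17 + 18 + 17 = 52.
Deneb + Lyra + Canopus + Altair: cost 4 + 3 + 2 + 2 = 11 ≤ 15, return 17 + 3 + 17 + 8 = 45.
Best is Deneb, Atlas, and Canopus with total return 52.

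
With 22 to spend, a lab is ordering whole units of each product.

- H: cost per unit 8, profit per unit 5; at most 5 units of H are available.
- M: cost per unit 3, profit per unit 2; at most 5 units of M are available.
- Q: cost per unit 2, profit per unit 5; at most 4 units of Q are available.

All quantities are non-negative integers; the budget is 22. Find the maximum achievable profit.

Q has the best ratio (5/2); taking only Q gives at most 4×5 = 20 (stopped by the supply cap of 4).
Mixing does better — 1×H, 2×M, and 4×Q: cost 22 ≤ 22, profit 1·5 + 2·2 + 4·5 = 29.

29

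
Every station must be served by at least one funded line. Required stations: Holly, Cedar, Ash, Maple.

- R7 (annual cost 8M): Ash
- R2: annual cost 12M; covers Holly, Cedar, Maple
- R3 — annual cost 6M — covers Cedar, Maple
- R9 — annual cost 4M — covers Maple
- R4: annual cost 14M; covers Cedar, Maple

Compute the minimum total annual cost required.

Choose R7 and R2: together they cover Holly, Cedar, Ash, Maple — every station.
Total annual cost: 8 + 12 = 20.

20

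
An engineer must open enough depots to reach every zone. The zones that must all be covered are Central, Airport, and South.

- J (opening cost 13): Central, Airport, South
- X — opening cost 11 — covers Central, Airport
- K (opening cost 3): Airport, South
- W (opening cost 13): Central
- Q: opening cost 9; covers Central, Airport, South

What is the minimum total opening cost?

9

This is an integer covering problem.
The greedy cost-per-new-zone heuristic would pick K and Q for 12, but a cheaper cover exists.
Q alone covers Central, Airport, South — every zone.
Total opening cost: 9.
No cover costs less than 9.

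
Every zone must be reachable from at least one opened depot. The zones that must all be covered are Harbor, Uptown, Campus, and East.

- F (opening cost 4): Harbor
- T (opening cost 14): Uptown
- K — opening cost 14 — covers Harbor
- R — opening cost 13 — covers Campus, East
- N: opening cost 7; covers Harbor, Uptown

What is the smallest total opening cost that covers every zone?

Choose R and N: together they cover Harbor, Uptown, Campus, East — every zone.
Total opening cost: 13 + 7 = 20.
No cover costs less than 20.

20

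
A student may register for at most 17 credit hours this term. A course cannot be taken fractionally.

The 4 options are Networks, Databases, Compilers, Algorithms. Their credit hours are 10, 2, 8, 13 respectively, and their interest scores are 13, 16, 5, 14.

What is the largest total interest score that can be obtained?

30

Networks + Databases: credit hours 10 + 2 = 12 ≤ 17, interest score 13 + 16 = 29.
Databases + Algorithms: credit hours 2 + 13 = 15 ≤ 17, interest score 16 + 14 = 30.
Best is Databases and Algorithms with total interest score 30.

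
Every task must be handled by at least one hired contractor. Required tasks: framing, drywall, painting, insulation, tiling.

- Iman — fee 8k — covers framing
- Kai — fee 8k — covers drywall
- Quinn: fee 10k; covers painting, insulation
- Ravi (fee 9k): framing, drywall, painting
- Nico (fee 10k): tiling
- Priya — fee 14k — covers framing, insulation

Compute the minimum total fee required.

29

Choose Quinn, Ravi, and Nico: together they cover framing, drywall, painting, insulation, tiling — every task.
Total fee: 10 + 9 + 10 = 29.
No cover costs less than 29.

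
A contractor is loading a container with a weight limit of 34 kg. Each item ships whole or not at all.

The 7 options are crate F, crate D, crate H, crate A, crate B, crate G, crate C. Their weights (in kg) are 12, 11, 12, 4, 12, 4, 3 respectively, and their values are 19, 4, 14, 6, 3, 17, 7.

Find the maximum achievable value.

57

crate F + crate D + crate A + crate G + crate C: weight 12 + 11 + 4 + 4 + 3 = 34 ≤ 34, value 19 + 4 + 6 + 17 + 7 = 53.
crate F + crate H + crate A + crate G: weight 12 + 12 + 4 + 4 = 32 ≤ 34, value 19 + 14 + 6 + 17 = 56.
crate F + crate H + crate G + crate C: weight 12 + 12 + 4 + 3 = 31 ≤ 34, value 19 + 14 + 17 + 7 = 57.
Best is crate F, crate H, crate G, and crate C with total value 57.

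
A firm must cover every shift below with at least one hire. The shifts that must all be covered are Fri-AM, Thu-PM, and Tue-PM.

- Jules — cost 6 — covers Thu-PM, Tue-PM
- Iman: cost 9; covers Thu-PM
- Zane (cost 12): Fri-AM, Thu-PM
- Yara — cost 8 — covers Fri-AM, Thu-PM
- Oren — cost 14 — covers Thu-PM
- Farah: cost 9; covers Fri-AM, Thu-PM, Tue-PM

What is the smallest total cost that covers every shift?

The greedy cost-per-new-shift heuristic would pick Jules and Yara for 14, but a cheaper cover exists.
Farah alone covers Fri-AM, Thu-PM, Tue-PM — every shift.
Total cost: 9.
No cover costs less than 9.

9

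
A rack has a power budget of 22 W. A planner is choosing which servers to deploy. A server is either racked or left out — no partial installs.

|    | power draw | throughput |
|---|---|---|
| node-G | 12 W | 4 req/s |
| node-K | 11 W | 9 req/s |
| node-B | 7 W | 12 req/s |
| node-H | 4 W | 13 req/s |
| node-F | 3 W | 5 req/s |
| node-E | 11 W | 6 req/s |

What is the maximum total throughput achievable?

34

Allowing fractional choices, the relaxed optimum would be about 36.5, but servers are indivisible.
node-K + node-B + node-H: power draw 11 + 7 + 4 = 22 ≤ 22, throughput 9 + 12 + 13 = 34.
node-B + node-H + node-E: power draw 7 + 4 + 11 = 22 ≤ 22, throughput 12 + 13 + 6 = 31.
Best is node-K, node-B, and node-H with total throughput 34.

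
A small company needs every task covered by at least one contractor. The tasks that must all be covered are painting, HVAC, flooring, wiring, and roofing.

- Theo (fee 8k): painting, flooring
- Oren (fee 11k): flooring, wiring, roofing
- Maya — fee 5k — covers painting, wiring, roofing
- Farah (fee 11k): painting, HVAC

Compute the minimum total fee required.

The greedy cost-per-new-task heuristic would pick Maya, Theo, and Farah for 24, but a cheaper cover exists.
Choose Oren and Farah: together they cover painting, HVAC, flooring, wiring, roofing — every task.
Total fee: 11 + 11 = 22.
No cover costs less than 22.

22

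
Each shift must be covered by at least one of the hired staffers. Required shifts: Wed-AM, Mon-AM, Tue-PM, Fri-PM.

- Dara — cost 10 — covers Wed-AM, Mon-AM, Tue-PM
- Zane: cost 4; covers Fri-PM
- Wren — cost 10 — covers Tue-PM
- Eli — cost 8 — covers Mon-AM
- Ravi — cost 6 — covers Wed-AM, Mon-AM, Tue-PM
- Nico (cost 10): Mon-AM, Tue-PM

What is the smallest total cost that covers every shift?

This is an integer covering problem.
Choose Zane and Ravi: together they cover Wed-AM, Mon-AM, Tue-PM, Fri-PM — every shift.
Total cost: 4 + 6 = 10.
No cover costs less than 10.

10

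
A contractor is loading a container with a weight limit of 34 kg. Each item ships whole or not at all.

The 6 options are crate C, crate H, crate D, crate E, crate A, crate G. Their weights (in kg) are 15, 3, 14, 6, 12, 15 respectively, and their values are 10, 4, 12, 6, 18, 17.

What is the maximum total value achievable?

41

Treat it as a binary knapsack problem.
Take crate E, crate A, and crate G: weight 6 + 12 + 15 = 33 ≤ 34, value 6 + 18 + 17 = 41.
No other feasible combination does better.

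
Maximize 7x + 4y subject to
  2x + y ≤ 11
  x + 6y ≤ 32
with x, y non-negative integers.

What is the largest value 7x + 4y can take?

(x,y)=(4,3) is feasible, giving 40.
(x,y)=(3,4) is feasible, giving 37.
(x,y)=(4,2) is feasible, giving 36.
(x,y)=(2,5) is feasible, giving 34.
Maximum is 40 at (x,y)=(4,3).

40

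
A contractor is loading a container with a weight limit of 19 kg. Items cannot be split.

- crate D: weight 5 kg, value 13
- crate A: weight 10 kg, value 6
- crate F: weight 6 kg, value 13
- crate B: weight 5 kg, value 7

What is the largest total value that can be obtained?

33

crate D + crate F: weight 5 + 6 = 11 ≤ 19, value 13 + 13 = 26.
crate D + crate F + crate B: weight 5 + 6 + 5 = 16 ≤ 19, value 13 + 13 + 7 = 33.
Best is crate D, crate F, and crate B with total value 33.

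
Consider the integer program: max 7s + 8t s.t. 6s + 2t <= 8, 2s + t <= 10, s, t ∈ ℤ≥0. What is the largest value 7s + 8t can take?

(s,t)=(0,4): 6·0+2·4=8≤8, 2·0+1·4=4≤10, objective 32.
(s,t)=(0,3): 6·0+2·3=6≤8, 2·0+1·3=3≤10, objective 24.
No feasible integer point exceeds 32.

32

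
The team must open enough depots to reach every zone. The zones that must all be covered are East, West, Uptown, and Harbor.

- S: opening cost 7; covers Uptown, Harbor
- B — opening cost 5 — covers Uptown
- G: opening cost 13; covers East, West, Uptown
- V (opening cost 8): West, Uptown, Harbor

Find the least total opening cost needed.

20

The greedy cost-per-new-zone heuristic would pick V and G for 21, but a cheaper cover exists.
Choose S and G: together they cover East, West, Uptown, Harbor — every zone.
Total opening cost: 7 + 13 = 20.
No cover costs less than 20.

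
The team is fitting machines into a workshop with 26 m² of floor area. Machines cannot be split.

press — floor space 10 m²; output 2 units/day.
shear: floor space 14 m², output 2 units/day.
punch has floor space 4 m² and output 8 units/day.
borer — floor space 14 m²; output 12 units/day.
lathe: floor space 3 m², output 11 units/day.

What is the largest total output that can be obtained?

31

Treat it as a binary knapsack problem.
Allowing fractional choices, the relaxed optimum would be about 32.0, but machines are indivisible.
punch + borer + lathe: floor space 4 + 14 + 3 = 21 ≤ 26, output 8 + 12 + 11 = 31.
borer + lathe: floor space 14 + 3 = 17 ≤ 26, output 12 + 11 = 23.
press + punch + lathe: floor space 10 + 4 + 3 = 17 ≤ 26, output 2 + 8 + 11 = 21.
Best is punch, borer, and lathe with total output 31.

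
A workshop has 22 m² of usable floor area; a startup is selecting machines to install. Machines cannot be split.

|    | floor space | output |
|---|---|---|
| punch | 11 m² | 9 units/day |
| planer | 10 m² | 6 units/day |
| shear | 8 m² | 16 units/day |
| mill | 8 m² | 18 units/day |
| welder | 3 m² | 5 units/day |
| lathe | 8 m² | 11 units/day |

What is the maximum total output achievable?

Treat it as a binary knapsack problem.
Allowing fractional choices, the relaxed optimum would be about 43.1, but machines are indivisible.
mill + welder + lathe: floor space 8 + 3 + 8 = 19 ≤ 22, output 18 + 5 + 11 = 34.
shear + mill + welder: floor space 8 + 8 + 3 = 19 ≤ 22, output 16 + 18 + 5 = 39.
shear + mill: floor space 8 + 8 = 16 ≤ 22, output 16 + 18 = 34.
Best is shear, mill, and welder with total output 39.

39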